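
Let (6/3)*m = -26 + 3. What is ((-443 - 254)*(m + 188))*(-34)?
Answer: 4182697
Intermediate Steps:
m = -23/2 (m = (-26 + 3)/2 = (1/2)*(-23) = -23/2 ≈ -11.500)
((-443 - 254)*(m + 188))*(-34) = ((-443 - 254)*(-23/2 + 188))*(-34) = -697*353/2*(-34) = -246041/2*(-34) = 4182697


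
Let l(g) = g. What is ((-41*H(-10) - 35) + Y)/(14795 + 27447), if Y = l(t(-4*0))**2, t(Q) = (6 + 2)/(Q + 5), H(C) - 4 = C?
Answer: 5339/1056050 ≈ 0.0050556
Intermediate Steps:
H(C) = 4 + C
t(Q) = 8/(5 + Q)
Y = 64/25 (Y = (8/(5 - 4*0))**2 = (8/(5 + 0))**2 = (8/5)**2 = 64/25 ≈ 2.5600)
((-41*H(-10) - 35) + Y)/(14795 + 27447) = ((-41*(4 - 10) - 35) + 64/25)/(14795 + 27447) = ((-41*(-6) - 35) + 64/25)/42242 = ((246 - 35) + 64/25)*(1/42242) = (211 + 64/25)*(1/42242) = (5339/25)*(1/42242) = 5339/1056050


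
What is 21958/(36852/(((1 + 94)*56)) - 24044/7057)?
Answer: 206093615980/33037621 ≈ 6238.1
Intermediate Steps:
21958/(36852/(((1 + 94)*56)) - 24044/7057) = 21958/(36852/((95*56)) - 24044*1/7057) = 21958/(36852/5320 - 24044/7057) = 21958/(36852*(1/5320) - 24044/7057) = 21958/(9213/1330 - 24044/7057) = 21958/(33037621/9385810) = 21958*(9385810/33037621) = 206093615980/33037621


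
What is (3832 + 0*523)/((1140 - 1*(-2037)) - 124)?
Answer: 3832/3053 ≈ 1.2552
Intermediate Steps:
(3832 + 0*523)/((1140 - 1*(-2037)) - 124) = (3832 + 0)/((1140 + 2037) - 124) = 3832/(3177 - 124) = 3832/3053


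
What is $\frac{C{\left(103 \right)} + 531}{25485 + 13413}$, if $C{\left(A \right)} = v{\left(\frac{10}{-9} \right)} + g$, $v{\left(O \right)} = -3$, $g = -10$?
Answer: $\frac{259}{19449} \approx 0.013317$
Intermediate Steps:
$C{\left(A \right)} = -13$ ($C{\left(A \right)} = -3 - 10 = -13$)
$\frac{C{\left(103 \right)} + 531}{25485 + 13413} = \frac{-13 + 531}{25485 + 13413} = \frac{518}{38898} = 518 \cdot \frac{1}{38898} = \frac{259}{19449}$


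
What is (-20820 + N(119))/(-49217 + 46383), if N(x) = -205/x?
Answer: 2477785/337246 ≈ 7.3471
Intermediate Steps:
(-20820 + N(119))/(-49217 + 46383) = (-20820 - 205/119)/(-49217 + 46383) = (-20820 - 205*1/119)/(-2834) = (-20820 - 205/119)*(-1/2834) = -2477785/119*(-1/2834) = 2477785/337246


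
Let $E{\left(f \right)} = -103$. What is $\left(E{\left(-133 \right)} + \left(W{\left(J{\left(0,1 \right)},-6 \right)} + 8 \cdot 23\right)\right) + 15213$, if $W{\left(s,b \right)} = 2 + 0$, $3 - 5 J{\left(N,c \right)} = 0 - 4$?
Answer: $15296$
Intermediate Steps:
$J{\left(N,c \right)} = \frac{7}{5}$ ($J{\left(N,c \right)} = \frac{3}{5} - \frac{0 - 4}{5} = \frac{3}{5} - - \frac{4}{5} = \frac{3}{5} + \frac{4}{5} = \frac{7}{5}$)
$W{\left(s,b \right)} = 2$
$\left(E{\left(-133 \right)} + \left(W{\left(J{\left(0,1 \right)},-6 \right)} + 8 \cdot 23\right)\right) + 15213 = \left(-103 + \left(2 + 8 \cdot 23\right)\right) + 15213 = \left(-103 + \left(2 + 184\right)\right) + 15213 = \left(-103 + 186\right) + 15213 = 83 + 15213 = 15296$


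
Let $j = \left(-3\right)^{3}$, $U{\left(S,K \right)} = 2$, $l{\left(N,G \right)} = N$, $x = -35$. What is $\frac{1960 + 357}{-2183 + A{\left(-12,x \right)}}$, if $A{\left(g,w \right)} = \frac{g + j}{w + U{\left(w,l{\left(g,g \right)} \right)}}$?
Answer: $- \frac{25487}{24000} \approx -1.062$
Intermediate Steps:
$j = -27$
$A{\left(g,w \right)} = \frac{-27 + g}{2 + w}$ ($A{\left(g,w \right)} = \frac{g - 27}{w + 2} = \frac{-27 + g}{2 + w}$)
$\frac{1960 + 357}{-2183 + A{\left(-12,x \right)}} = \frac{1960 + 357}{-2183 + \frac{-27 - 12}{2 - 35}} = \frac{2317}{-2183 + \frac{1}{-33} \left(-39\right)} = \frac{2317}{-2183 - - \frac{13}{11}} = \frac{2317}{-2183 + \frac{13}{11}} = \frac{2317}{- \frac{24000}{11}} = 2317 \left(- \frac{11}{24000}\right) = - \frac{25487}{24000}$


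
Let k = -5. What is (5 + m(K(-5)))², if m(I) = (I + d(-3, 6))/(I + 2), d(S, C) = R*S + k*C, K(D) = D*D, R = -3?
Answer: 19321/729 ≈ 26.503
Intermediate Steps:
K(D) = D²
d(S, C) = -5*C - 3*S (d(S, C) = -3*S - 5*C = -5*C - 3*S)
m(I) = (-21 + I)/(2 + I) (m(I) = (I + (-5*6 - 3*(-3)))/(I + 2) = (I + (-30 + 9))/(2 + I) = (I - 21)/(2 + I) = (-21 + I)/(2 + I))
(5 + m(K(-5)))² = (5 + (-21 + (-5)²)/(2 + (-5)²))² = (5 + (-21 + 25)/(2 + 25))² = (5 + 4/27)² = (139/27)² = 19321/729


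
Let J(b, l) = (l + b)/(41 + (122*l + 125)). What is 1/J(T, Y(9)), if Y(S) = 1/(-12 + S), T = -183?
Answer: -188/275 ≈ -0.68364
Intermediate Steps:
J(b, l) = (b + l)/(166 + 122*l) (J(b, l) = (b + l)/(41 + (125 + 122*l)) = (b + l)/(166 + 122*l))
1/J(T, Y(9)) = 1/((-183 + 1/(-12 + 9))/(2*(83 + 61/(-12 + 9)))) = 1/((-183 + 1/(-3))/(2*(83 + 61/(-3)))) = 1/((-183 - ⅓)/(2*(83 + 61*(-⅓)))) = 1/((½)*(-550/3)/(83 - 61/3)) = 1/((½)*(-550/3)/(188/3)) = 1/((½)*(3/188)*(-550/3)) = 1/(-275/188) = -188/275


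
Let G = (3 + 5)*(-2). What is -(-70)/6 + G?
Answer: -13/3 ≈ -4.3333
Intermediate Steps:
G = -16 (G = 8*(-2) = -16)
-(-70)/6 + G = -(-70)/6 - 16 = -7*(-5/3) - 16 = 35/3 - 16 = -13/3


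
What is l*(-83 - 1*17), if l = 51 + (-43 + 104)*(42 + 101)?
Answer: -877400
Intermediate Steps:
l = 8774 (l = 51 + 61*143 = 51 + 8723 = 8774)
l*(-83 - 1*17) = 8774*(-83 - 1*17) = 8774*(-83 - 17) = 8774*(-100) = -877400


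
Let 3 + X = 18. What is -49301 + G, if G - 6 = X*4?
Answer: -49235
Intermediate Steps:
X = 15 (X = -3 + 18 = 15)
G = 66 (G = 6 + 15*4 = 6 + 60 = 66)
-49301 + G = -49301 + 66 = -49235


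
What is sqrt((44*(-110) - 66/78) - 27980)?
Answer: I*sqrt(5546723)/13 ≈ 181.17*I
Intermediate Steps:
sqrt((44*(-110) - 66/78) - 27980) = sqrt((-4840 - 66*1/78) - 27980) = sqrt((-4840 - 11/13) - 27980) = sqrt(-62931/13 - 27980) = sqrt(-426671/13) = I*sqrt(5546723)/13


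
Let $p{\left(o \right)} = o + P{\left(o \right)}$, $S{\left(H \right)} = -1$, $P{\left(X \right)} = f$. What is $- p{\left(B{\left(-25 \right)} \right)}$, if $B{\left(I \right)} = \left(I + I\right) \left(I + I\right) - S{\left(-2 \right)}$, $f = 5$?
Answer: $-2506$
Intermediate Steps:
$P{\left(X \right)} = 5$
$B{\left(I \right)} = 1 + 4 I^{2}$ ($B{\left(I \right)} = \left(I + I\right) \left(I + I\right) - -1 = 2 I 2 I + 1 = 4 I^{2} + 1 = 1 + 4 I^{2}$)
$p{\left(o \right)} = 5 + o$ ($p{\left(o \right)} = o + 5 = 5 + o$)
$- p{\left(B{\left(-25 \right)} \right)} = - (5 + \left(1 + 4 \left(-25\right)^{2}\right)) = - (5 + \left(1 + 4 \cdot 625\right)) = - (5 + \left(1 + 2500\right)) = - (5 + 2501) = \left(-1\right) 2506 = -2506$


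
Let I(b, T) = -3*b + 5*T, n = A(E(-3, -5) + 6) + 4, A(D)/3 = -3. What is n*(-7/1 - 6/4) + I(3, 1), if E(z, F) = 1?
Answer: 77/2 ≈ 38.500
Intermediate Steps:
A(D) = -9 (A(D) = 3*(-3) = -9)
n = -5 (n = -9 + 4 = -5)
n*(-7/1 - 6/4) + I(3, 1) = -5*(-7/1 - 6/4) + (-3*3 + 5*1) = -5*(-7*1 - 6*¼) + (-9 + 5) = -5*(-7 - 3/2) - 4 = -5*(-17/2) - 4 = 85/2 - 4 = 77/2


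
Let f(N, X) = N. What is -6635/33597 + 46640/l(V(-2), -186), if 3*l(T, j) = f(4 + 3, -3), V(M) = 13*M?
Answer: 4700845795/235179 ≈ 19988.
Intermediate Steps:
l(T, j) = 7/3 (l(T, j) = (4 + 3)/3 = (⅓)*7 = 7/3)
-6635/33597 + 46640/l(V(-2), -186) = -6635/33597 + 46640/(7/3) = -6635*1/33597 + 46640*(3/7) = -6635/33597 + 139920/7 = 4700845795/235179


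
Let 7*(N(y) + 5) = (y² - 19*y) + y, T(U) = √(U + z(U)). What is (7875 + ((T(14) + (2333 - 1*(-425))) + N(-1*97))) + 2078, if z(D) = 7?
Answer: 100097/7 + √21 ≈ 14304.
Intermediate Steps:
T(U) = √(7 + U) (T(U) = √(U + 7) = √(7 + U))
N(y) = -5 - 18*y/7 + y²/7 (N(y) = -5 + ((y² - 19*y) + y)/7 = -5 + (y² - 18*y)/7 = -5 + (-18*y/7 + y²/7) = -5 - 18*y/7 + y²/7)
(7875 + ((T(14) + (2333 - 1*(-425))) + N(-1*97))) + 2078 = (7875 + ((√(7 + 14) + (2333 - 1*(-425))) + (-5 - (-18)*97/7 + (-1*97)²/7))) + 2078 = (7875 + ((√21 + (2333 + 425)) + (-5 - 18/7*(-97) + (⅐)*(-97)²))) + 2078 = (7875 + ((√21 + 2758) + (-5 + 1746/7 + (⅐)*9409))) + 2078 = (7875 + ((2758 + √21) + (-5 + 1746/7 + 9409/7))) + 2078 = (7875 + ((2758 + √21) + 11120/7)) + 2078 = (7875 + (30426/7 + √21)) + 2078 = (85551/7 + √21) + 2078 = 100097/7 + √21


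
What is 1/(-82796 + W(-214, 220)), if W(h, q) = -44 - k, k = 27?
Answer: -1/82867 ≈ -1.2068e-5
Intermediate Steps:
W(h, q) = -71 (W(h, q) = -44 - 1*27 = -44 - 27 = -71)
1/(-82796 + W(-214, 220)) = 1/(-82796 - 71) = 1/(-82867) = -1/82867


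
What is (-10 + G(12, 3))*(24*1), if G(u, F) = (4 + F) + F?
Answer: 0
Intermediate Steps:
G(u, F) = 4 + 2*F
(-10 + G(12, 3))*(24*1) = (-10 + (4 + 2*3))*(24*1) = (-10 + (4 + 6))*24 = (-10 + 10)*24 = 0*24 = 0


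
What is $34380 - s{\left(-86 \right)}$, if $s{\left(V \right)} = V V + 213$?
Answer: $26771$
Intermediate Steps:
$s{\left(V \right)} = 213 + V^{2}$ ($s{\left(V \right)} = V^{2} + 213 = 213 + V^{2}$)
$34380 - s{\left(-86 \right)} = 34380 - \left(213 + \left(-86\right)^{2}\right) = 34380 - \left(213 + 7396\right) = 34380 - 7609 = 26771$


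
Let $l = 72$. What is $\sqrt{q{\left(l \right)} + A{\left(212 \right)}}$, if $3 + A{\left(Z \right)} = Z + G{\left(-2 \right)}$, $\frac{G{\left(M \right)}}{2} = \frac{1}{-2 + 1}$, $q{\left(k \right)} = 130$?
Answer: $\sqrt{337} \approx 18.358$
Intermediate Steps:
$G{\left(M \right)} = -2$ ($G{\left(M \right)} = \frac{2}{-2 + 1} = \frac{2}{-1} = 2 \left(-1\right) = -2$)
$A{\left(Z \right)} = -5 + Z$ ($A{\left(Z \right)} = -3 + \left(Z - 2\right) = -3 + \left(-2 + Z\right) = -5 + Z$)
$\sqrt{q{\left(l \right)} + A{\left(212 \right)}} = \sqrt{130 + \left(-5 + 212\right)} = \sqrt{130 + 207} = \sqrt{337}$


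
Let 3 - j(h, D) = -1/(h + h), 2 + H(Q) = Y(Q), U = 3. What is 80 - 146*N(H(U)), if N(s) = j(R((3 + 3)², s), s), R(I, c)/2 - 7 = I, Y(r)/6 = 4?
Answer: -30861/86 ≈ -358.85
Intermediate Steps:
Y(r) = 24 (Y(r) = 6*4 = 24)
R(I, c) = 14 + 2*I
H(Q) = 22 (H(Q) = -2 + 24 = 22)
j(h, D) = 3 + 1/(2*h) (j(h, D) = 3 - (-1)/(h + h) = 3 - (-1)/(2*h) = 3 + 1/(2*h))
N(s) = 517/172 (N(s) = 3 + 1/(2*(14 + 2*(3 + 3)²)) = 3 + 1/(2*(14 + 2*6²)) = 3 + 1/(2*(14 + 2*36)) = 3 + 1/(2*(14 + 72)) = 3 + (½)/86 = 3 + (½)*(1/86) = 3 + 1/172 = 517/172)
80 - 146*N(H(U)) = 80 - 146*517/172 = 80 - 37741/86 = -30861/86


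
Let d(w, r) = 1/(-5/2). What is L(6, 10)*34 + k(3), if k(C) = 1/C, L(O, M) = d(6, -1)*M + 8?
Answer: 409/3 ≈ 136.33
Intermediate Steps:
d(w, r) = -⅖ (d(w, r) = 1/(-5*½) = 1/(-5/2) = -⅖)
L(O, M) = 8 - 2*M/5 (L(O, M) = -2*M/5 + 8 = 8 - 2*M/5)
L(6, 10)*34 + k(3) = (8 - ⅖*10)*34 + 1/3 = (8 - 4)*34 + ⅓ = 4*34 + ⅓ = 136 + ⅓ = 409/3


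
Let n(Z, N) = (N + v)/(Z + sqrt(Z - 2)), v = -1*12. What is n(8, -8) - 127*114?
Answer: -419942/29 + 10*sqrt(6)/29 ≈ -14480.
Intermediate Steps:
v = -12
n(Z, N) = (-12 + N)/(Z + sqrt(-2 + Z)) (n(Z, N) = (N - 12)/(Z + sqrt(Z - 2)) = (-12 + N)/(Z + sqrt(-2 + Z)))
n(8, -8) - 127*114 = (-12 - 8)/(8 + sqrt(-2 + 8)) - 127*114 = -20/(8 + sqrt(6)) - 14478 = -14478 - 20/(8 + sqrt(6))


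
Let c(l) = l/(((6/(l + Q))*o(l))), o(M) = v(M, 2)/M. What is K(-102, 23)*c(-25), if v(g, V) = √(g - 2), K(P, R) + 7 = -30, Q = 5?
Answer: -231250*I*√3/27 ≈ -14835.0*I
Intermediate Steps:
K(P, R) = -37 (K(P, R) = -7 - 30 = -37)
v(g, V) = √(-2 + g)
o(M) = √(-2 + M)/M
c(l) = l²*(5 + l)/(6*√(-2 + l)) (c(l) = l/(((6/(l + 5))*(√(-2 + l)/l))) = l/(((6/(5 + l))*(√(-2 + l)/l))) = l/((6*√(-2 + l)/(l*(5 + l)))) = l*(l*(5 + l)/(6*√(-2 + l))) = l²*(5 + l)/(6*√(-2 + l)))
K(-102, 23)*c(-25) = -37*(-25)²*(5 - 25)/(6*√(-2 - 25)) = -37*625*(-20)/(6*√(-27)) = -37*625*(-I*√3/9)*(-20)/6 = -231250*I*√3/27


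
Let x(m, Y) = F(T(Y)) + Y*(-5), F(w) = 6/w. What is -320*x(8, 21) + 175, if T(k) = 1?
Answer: 31855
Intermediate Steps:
x(m, Y) = 6 - 5*Y (x(m, Y) = 6/1 + Y*(-5) = 6*1 - 5*Y = 6 - 5*Y)
-320*x(8, 21) + 175 = -320*(6 - 5*21) + 175 = -320*(6 - 105) + 175 = -320*(-99) + 175 = 31680 + 175 = 31855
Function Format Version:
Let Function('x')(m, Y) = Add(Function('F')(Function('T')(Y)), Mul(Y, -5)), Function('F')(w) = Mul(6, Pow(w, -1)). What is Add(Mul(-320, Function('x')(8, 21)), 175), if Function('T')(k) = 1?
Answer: 31855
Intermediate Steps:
Function('x')(m, Y) = Add(6, Mul(-5, Y)) (Function('x')(m, Y) = Add(Mul(6, Pow(1, -1)), Mul(Y, -5)) = Add(Mul(6, 1), Mul(-5, Y)) = Add(6, Mul(-5, Y)))
Add(Mul(-320, Function('x')(8, 21)), 175) = Add(Mul(-320, Add(6, Mul(-5, 21))), 175) = Add(Mul(-320, Add(6, -105)), 175) = Add(Mul(-320, -99), 175) = Add(31680, 175) = 31855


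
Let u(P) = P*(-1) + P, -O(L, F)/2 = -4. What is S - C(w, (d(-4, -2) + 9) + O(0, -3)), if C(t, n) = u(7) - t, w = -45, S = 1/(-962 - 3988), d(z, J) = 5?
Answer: -222751/4950 ≈ -45.000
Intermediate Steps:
O(L, F) = 8 (O(L, F) = -2*(-4) = 8)
u(P) = 0 (u(P) = -P + P = 0)
S = -1/4950 (S = 1/(-4950) = -1/4950 ≈ -0.00020202)
C(t, n) = -t (C(t, n) = 0 - t = -t)
S - C(w, (d(-4, -2) + 9) + O(0, -3)) = -1/4950 - (-1)*(-45) = -1/4950 - 1*45 = -1/4950 - 45 = -222751/4950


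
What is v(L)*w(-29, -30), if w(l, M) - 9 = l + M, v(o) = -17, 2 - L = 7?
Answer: 850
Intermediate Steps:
L = -5 (L = 2 - 1*7 = 2 - 7 = -5)
w(l, M) = 9 + M + l (w(l, M) = 9 + (l + M) = 9 + (M + l) = 9 + M + l)
v(L)*w(-29, -30) = -17*(9 - 30 - 29) = -17*(-50) = 850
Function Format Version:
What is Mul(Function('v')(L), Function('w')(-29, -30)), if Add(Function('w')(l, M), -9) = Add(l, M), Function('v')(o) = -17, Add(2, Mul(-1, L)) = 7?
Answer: 850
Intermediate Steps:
L = -5 (L = Add(2, Mul(-1, 7)) = Add(2, -7) = -5)
Function('w')(l, M) = Add(9, M, l) (Function('w')(l, M) = Add(9, Add(l, M)) = Add(9, Add(M, l)) = Add(9, M, l))
Mul(Function('v')(L), Function('w')(-29, -30)) = Mul(-17, Add(9, -30, -29)) = Mul(-17, -50) = 850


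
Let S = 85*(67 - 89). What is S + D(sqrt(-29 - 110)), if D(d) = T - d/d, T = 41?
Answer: -1830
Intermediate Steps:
S = -1870 (S = 85*(-22) = -1870)
D(d) = 40 (D(d) = 41 - d/d = 41 - 1*1 = 41 - 1 = 40)
S + D(sqrt(-29 - 110)) = -1870 + 40 = -1830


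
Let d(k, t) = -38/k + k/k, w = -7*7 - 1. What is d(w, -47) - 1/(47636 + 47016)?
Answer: 4164663/2366300 ≈ 1.7600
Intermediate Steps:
w = -50 (w = -49 - 1 = -50)
d(k, t) = 1 - 38/k (d(k, t) = -38/k + 1 = 1 - 38/k)
d(w, -47) - 1/(47636 + 47016) = (-38 - 50)/(-50) - 1/(47636 + 47016) = -1/50*(-88) - 1/94652 = 44/25 - 1*1/94652 = 44/25 - 1/94652 = 4164663/2366300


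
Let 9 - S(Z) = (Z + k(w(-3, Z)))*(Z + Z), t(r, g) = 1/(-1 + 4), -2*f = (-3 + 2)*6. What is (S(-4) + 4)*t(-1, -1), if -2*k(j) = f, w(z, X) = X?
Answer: -31/3 ≈ -10.333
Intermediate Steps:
f = 3 (f = -(-3 + 2)*6/2 = -(-1)*6/2 = -1/2*(-6) = 3)
k(j) = -3/2 (k(j) = -1/2*3 = -3/2)
t(r, g) = 1/3
S(Z) = 9 - 2*Z*(-3/2 + Z) (S(Z) = 9 - (Z - 3/2)*(Z + Z) = 9 - (-3/2 + Z)*2*Z = 9 - 2*Z*(-3/2 + Z))
(S(-4) + 4)*t(-1, -1) = ((9 - 2*(-4)**2 + 3*(-4)) + 4)*(1/3) = ((9 - 2*16 - 12) + 4)*(1/3) = ((9 - 32 - 12) + 4)*(1/3) = (-35 + 4)*(1/3) = -31*1/3 = -31/3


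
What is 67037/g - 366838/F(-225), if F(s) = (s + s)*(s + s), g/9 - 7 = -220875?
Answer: -20632776971/11181442500 ≈ -1.8453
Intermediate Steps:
g = -1987812 (g = 63 + 9*(-220875) = 63 - 1987875 = -1987812)
F(s) = 4*s² (F(s) = (2*s)*(2*s) = 4*s²)
67037/g - 366838/F(-225) = 67037/(-1987812) - 366838/(4*(-225)²) = 67037*(-1/1987812) - 366838/(4*50625) = -67037/1987812 - 366838/202500 = -67037/1987812 - 366838*1/202500 = -67037/1987812 - 183419/101250 = -20632776971/11181442500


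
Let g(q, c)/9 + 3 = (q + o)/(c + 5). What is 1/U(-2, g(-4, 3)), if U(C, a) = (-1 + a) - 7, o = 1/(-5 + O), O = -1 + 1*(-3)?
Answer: -8/317 ≈ -0.025237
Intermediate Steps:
O = -4 (O = -1 - 3 = -4)
o = -1/9 (o = 1/(-5 - 4) = 1/(-9) = -1/9 ≈ -0.11111)
g(q, c) = -27 + 9*(-1/9 + q)/(5 + c) (g(q, c) = -27 + 9*((q - 1/9)/(c + 5)) = -27 + 9*((-1/9 + q)/(5 + c)) = -27 + 9*(-1/9 + q)/(5 + c))
U(C, a) = -8 + a
1/U(-2, g(-4, 3)) = 1/(-8 + (-136 - 27*3 + 9*(-4))/(5 + 3)) = 1/(-8 + (-136 - 81 - 36)/8) = 1/(-8 + (1/8)*(-253)) = 1/(-8 - 253/8) = 1/(-317/8) = -8/317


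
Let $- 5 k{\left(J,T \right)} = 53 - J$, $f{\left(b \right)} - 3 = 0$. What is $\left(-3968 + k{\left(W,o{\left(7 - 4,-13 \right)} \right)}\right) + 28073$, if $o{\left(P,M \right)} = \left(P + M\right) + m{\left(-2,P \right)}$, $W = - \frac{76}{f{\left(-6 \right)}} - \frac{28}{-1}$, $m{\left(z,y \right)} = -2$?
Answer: $\frac{361424}{15} \approx 24095.0$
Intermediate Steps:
$f{\left(b \right)} = 3$ ($f{\left(b \right)} = 3 + 0 = 3$)
$W = \frac{8}{3}$ ($W = - \frac{76}{3} - \frac{28}{-1} = \left(-76\right) \frac{1}{3} - -28 = - \frac{76}{3} + 28 = \frac{8}{3} \approx 2.6667$)
$o{\left(P,M \right)} = -2 + M + P$ ($o{\left(P,M \right)} = \left(P + M\right) - 2 = \left(M + P\right) - 2 = -2 + M + P$)
$k{\left(J,T \right)} = - \frac{53}{5} + \frac{J}{5}$ ($k{\left(J,T \right)} = - \frac{53 - J}{5} = - \frac{53}{5} + \frac{J}{5}$)
$\left(-3968 + k{\left(W,o{\left(7 - 4,-13 \right)} \right)}\right) + 28073 = \left(-3968 + \left(- \frac{53}{5} + \frac{1}{5} \cdot \frac{8}{3}\right)\right) + 28073 = \left(-3968 + \left(- \frac{53}{5} + \frac{8}{15}\right)\right) + 28073 = \left(-3968 - \frac{151}{15}\right) + 28073 = - \frac{59671}{15} + 28073 = \frac{361424}{15}$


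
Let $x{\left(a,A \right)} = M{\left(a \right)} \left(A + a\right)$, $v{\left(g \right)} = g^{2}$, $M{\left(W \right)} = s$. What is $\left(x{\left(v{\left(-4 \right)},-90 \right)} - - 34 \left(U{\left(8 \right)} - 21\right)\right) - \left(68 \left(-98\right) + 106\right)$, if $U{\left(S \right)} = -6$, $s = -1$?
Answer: $5714$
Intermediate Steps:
$M{\left(W \right)} = -1$
$x{\left(a,A \right)} = - A - a$ ($x{\left(a,A \right)} = - (A + a) = - A - a$)
$\left(x{\left(v{\left(-4 \right)},-90 \right)} - - 34 \left(U{\left(8 \right)} - 21\right)\right) - \left(68 \left(-98\right) + 106\right) = \left(\left(\left(-1\right) \left(-90\right) - \left(-4\right)^{2}\right) - - 34 \left(-6 - 21\right)\right) - \left(68 \left(-98\right) + 106\right) = \left(\left(90 - 16\right) - \left(-34\right) \left(-27\right)\right) - \left(-6664 + 106\right) = \left(\left(90 - 16\right) - 918\right) - -6558 = \left(74 - 918\right) + 6558 = -844 + 6558 = 5714$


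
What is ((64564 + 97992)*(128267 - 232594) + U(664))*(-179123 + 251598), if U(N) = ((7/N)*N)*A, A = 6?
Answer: -1229102058830750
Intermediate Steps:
U(N) = 42 (U(N) = ((7/N)*N)*6 = 7*6 = 42)
((64564 + 97992)*(128267 - 232594) + U(664))*(-179123 + 251598) = ((64564 + 97992)*(128267 - 232594) + 42)*(-179123 + 251598) = (162556*(-104327) + 42)*72475 = (-16958979812 + 42)*72475 = -16958979770*72475 = -1229102058830750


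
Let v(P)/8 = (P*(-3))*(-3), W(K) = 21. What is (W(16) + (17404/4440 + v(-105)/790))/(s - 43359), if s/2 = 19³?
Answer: -1346059/2599219290 ≈ -0.00051787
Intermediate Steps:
v(P) = 72*P (v(P) = 8*((P*(-3))*(-3)) = 8*(-3*P*(-3)) = 8*(9*P) = 72*P)
s = 13718 (s = 2*19³ = 2*6859 = 13718)
(W(16) + (17404/4440 + v(-105)/790))/(s - 43359) = (21 + (17404/4440 + (72*(-105))/790))/(13718 - 43359) = (21 + (17404*(1/4440) - 7560*1/790))/(-29641) = (21 + (4351/1110 - 756/79))*(-1/29641) = (21 - 495431/87690)*(-1/29641) = (1346059/87690)*(-1/29641) = -1346059/2599219290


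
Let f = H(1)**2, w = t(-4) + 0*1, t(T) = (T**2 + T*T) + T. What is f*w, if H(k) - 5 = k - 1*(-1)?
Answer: 1372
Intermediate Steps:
H(k) = 6 + k (H(k) = 5 + (k - 1*(-1)) = 5 + (k + 1) = 5 + (1 + k) = 6 + k)
t(T) = T + 2*T**2 (t(T) = (T**2 + T**2) + T = 2*T**2 + T = T + 2*T**2)
w = 28 (w = -4*(1 + 2*(-4)) + 0*1 = -4*(1 - 8) + 0 = -4*(-7) + 0 = 28 + 0 = 28)
f = 49 (f = (6 + 1)**2 = 7**2 = 49)
f*w = 49*28 = 1372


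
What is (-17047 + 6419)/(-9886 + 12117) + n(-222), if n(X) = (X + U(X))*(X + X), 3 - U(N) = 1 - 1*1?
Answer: 216922888/2231 ≈ 97231.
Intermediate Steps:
U(N) = 3 (U(N) = 3 - (1 - 1*1) = 3 - (1 - 1) = 3 - 1*0 = 3 + 0 = 3)
n(X) = 2*X*(3 + X) (n(X) = (X + 3)*(X + X) = (3 + X)*(2*X) = 2*X*(3 + X))
(-17047 + 6419)/(-9886 + 12117) + n(-222) = (-17047 + 6419)/(-9886 + 12117) + 2*(-222)*(3 - 222) = -10628/2231 + 2*(-222)*(-219) = -10628*1/2231 + 97236 = -10628/2231 + 97236 = 216922888/2231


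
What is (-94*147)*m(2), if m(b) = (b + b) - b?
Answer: -27636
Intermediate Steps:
m(b) = b (m(b) = 2*b - b = b)
(-94*147)*m(2) = -94*147*2 = -13818*2 = -27636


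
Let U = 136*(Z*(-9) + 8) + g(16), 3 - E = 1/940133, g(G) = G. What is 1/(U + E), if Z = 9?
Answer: -940133/9315777898 ≈ -0.00010092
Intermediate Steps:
E = 2820398/940133 (E = 3 - 1/940133 = 2820398/940133 ≈ 3.0000)
U = -9912 (U = 136*(9*(-9) + 8) + 16 = 136*(-81 + 8) + 16 = 136*(-73) + 16 = -9928 + 16 = -9912)
1/(U + E) = 1/(-9912 + 2820398/940133) = 1/(-9315777898/940133) = -940133/9315777898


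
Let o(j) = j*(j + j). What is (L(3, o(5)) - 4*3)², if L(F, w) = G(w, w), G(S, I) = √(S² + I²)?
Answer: 5144 - 1200*√2 ≈ 3446.9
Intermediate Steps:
o(j) = 2*j² (o(j) = j*(2*j) = 2*j²)
G(S, I) = √(I² + S²)
L(F, w) = √2*√(w²) (L(F, w) = √(w² + w²) = √(2*w²) = √2*√(w²))
(L(3, o(5)) - 4*3)² = (√2*√((2*5²)²) - 4*3)² = (√2*√((2*25)²) - 12)² = (√2*√(50²) - 12)² = (√2*√2500 - 12)² = (√2*50 - 12)² = (50*√2 - 12)² = (-12 + 50*√2)²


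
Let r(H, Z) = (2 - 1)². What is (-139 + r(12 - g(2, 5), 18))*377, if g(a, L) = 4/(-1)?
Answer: -52026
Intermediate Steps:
g(a, L) = -4 (g(a, L) = 4*(-1) = -4)
r(H, Z) = 1 (r(H, Z) = 1² = 1)
(-139 + r(12 - g(2, 5), 18))*377 = (-139 + 1)*377 = -138*377 = -52026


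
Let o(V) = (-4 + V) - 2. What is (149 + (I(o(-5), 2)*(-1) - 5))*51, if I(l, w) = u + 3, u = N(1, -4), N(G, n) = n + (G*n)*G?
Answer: 7599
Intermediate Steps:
N(G, n) = n + n*G²
u = -8 (u = -4*(1 + 1²) = -4*(1 + 1) = -4*2 = -8)
o(V) = -6 + V
I(l, w) = -5 (I(l, w) = -8 + 3 = -5)
(149 + (I(o(-5), 2)*(-1) - 5))*51 = (149 + (-5*(-1) - 5))*51 = (149 + (5 - 5))*51 = (149 + 0)*51 = 149*51 = 7599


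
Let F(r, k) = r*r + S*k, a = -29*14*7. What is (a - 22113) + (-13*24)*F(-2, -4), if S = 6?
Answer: -18715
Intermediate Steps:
a = -2842 (a = -406*7 = -2842)
F(r, k) = r² + 6*k (F(r, k) = r*r + 6*k = r² + 6*k)
(a - 22113) + (-13*24)*F(-2, -4) = (-2842 - 22113) + (-13*24)*((-2)² + 6*(-4)) = -24955 - 312*(4 - 24) = -24955 - 312*(-20) = -24955 + 6240 = -18715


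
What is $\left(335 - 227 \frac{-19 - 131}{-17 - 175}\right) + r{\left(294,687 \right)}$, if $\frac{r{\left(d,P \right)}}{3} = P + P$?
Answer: $\frac{136949}{32} \approx 4279.7$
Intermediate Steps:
$r{\left(d,P \right)} = 6 P$ ($r{\left(d,P \right)} = 3 \left(P + P\right) = 3 \cdot 2 P = 6 P$)
$\left(335 - 227 \frac{-19 - 131}{-17 - 175}\right) + r{\left(294,687 \right)} = \left(335 - 227 \frac{-19 - 131}{-17 - 175}\right) + 6 \cdot 687 = \left(335 - 227 \left(- \frac{150}{-192}\right)\right) + 4122 = \left(335 - 227 \left(\left(-150\right) \left(- \frac{1}{192}\right)\right)\right) + 4122 = \left(335 - \frac{5675}{32}\right) + 4122 = \frac{5045}{32} + 4122 = \frac{136949}{32}$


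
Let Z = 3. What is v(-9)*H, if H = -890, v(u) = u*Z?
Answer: 24030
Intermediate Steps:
v(u) = 3*u (v(u) = u*3 = 3*u)
v(-9)*H = (3*(-9))*(-890) = -27*(-890) = 24030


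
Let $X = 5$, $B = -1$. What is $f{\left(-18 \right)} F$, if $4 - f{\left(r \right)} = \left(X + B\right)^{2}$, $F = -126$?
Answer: $1512$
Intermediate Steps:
$f{\left(r \right)} = -12$ ($f{\left(r \right)} = 4 - \left(5 - 1\right)^{2} = 4 - 4^{2} = 4 - 16 = -12$)
$f{\left(-18 \right)} F = \left(-12\right) \left(-126\right) = 1512$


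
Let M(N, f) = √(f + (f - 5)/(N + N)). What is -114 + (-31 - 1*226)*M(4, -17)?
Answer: -114 - 257*I*√79/2 ≈ -114.0 - 1142.1*I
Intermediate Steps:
M(N, f) = √(f + (-5 + f)/(2*N)) (M(N, f) = √(f + (-5 + f)/((2*N))) = √(f + (-5 + f)*(1/(2*N))) = √(f + (-5 + f)/(2*N)))
-114 + (-31 - 1*226)*M(4, -17) = -114 + (-31 - 1*226)*(√2*√((-5 - 17 + 2*4*(-17))/4)/2) = -114 + (-31 - 226)*(√2*√((-5 - 17 - 136)/4)/2) = -114 - 257*√2*√((¼)*(-158))/2 = -114 - 257*√2*√(-79/2)/2 = -114 - 257*√2*I*√158/2/2 = -114 - 257*I*√79/2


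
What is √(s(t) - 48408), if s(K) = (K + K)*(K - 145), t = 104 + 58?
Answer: 10*I*√429 ≈ 207.12*I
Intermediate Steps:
t = 162
s(K) = 2*K*(-145 + K) (s(K) = (2*K)*(-145 + K) = 2*K*(-145 + K))
√(s(t) - 48408) = √(2*162*(-145 + 162) - 48408) = √(2*162*17 - 48408) = √(5508 - 48408) = √(-42900) = 10*I*√429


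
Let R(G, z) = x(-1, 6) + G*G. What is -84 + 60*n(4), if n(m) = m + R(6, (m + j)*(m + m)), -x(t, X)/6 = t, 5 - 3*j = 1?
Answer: 2676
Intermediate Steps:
j = 4/3 (j = 5/3 - 1/3*1 = 5/3 - 1/3 = 4/3 ≈ 1.3333)
x(t, X) = -6*t
R(G, z) = 6 + G**2 (R(G, z) = -6*(-1) + G*G = 6 + G**2)
n(m) = 42 + m (n(m) = m + (6 + 6**2) = m + (6 + 36) = m + 42 = 42 + m)
-84 + 60*n(4) = -84 + 60*(42 + 4) = -84 + 60*46 = -84 + 2760 = 2676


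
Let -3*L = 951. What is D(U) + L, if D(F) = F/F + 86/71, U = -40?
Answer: -22350/71 ≈ -314.79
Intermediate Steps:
L = -317 (L = -⅓*951 = -317)
D(F) = 157/71 (D(F) = 1 + 86*(1/71) = 1 + 86/71 = 157/71)
D(U) + L = 157/71 - 317 = -22350/71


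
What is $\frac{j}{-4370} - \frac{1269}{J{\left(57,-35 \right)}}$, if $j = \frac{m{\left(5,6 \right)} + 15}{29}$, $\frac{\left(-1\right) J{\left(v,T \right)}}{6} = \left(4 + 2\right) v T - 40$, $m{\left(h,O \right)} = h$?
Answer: $- \frac{5408719}{304405460} \approx -0.017768$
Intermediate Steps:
$J{\left(v,T \right)} = 240 - 36 T v$ ($J{\left(v,T \right)} = - 6 \left(\left(4 + 2\right) v T - 40\right) = - 6 \left(6 v T - 40\right) = - 6 \left(6 T v - 40\right) = - 6 \left(-40 + 6 T v\right) = 240 - 36 T v$)
$j = \frac{20}{29}$ ($j = \frac{5 + 15}{29} = \frac{1}{29} \cdot 20 = \frac{20}{29} \approx 0.68966$)
$\frac{j}{-4370} - \frac{1269}{J{\left(57,-35 \right)}} = \frac{20}{29 \left(-4370\right)} - \frac{1269}{240 - \left(-1260\right) 57} = \frac{20}{29} \left(- \frac{1}{4370}\right) - \frac{1269}{240 + 71820} = - \frac{2}{12673} - \frac{1269}{72060} = - \frac{2}{12673} - \frac{423}{24020} = - \frac{5408719}{304405460}$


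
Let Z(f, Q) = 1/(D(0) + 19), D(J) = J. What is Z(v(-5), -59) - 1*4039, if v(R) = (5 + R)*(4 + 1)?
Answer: -76740/19 ≈ -4038.9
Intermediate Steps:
v(R) = 25 + 5*R (v(R) = (5 + R)*5 = 25 + 5*R)
Z(f, Q) = 1/19 (Z(f, Q) = 1/(0 + 19) = 1/19)
Z(v(-5), -59) - 1*4039 = 1/19 - 1*4039 = 1/19 - 4039 = -76740/19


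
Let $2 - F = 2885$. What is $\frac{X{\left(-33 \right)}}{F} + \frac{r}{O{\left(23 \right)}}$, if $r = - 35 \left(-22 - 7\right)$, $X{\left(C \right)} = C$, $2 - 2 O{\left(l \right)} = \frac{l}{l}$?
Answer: $\frac{1950841}{961} \approx 2030.0$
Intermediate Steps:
$O{\left(l \right)} = \frac{1}{2}$ ($O{\left(l \right)} = 1 - \frac{l \frac{1}{l}}{2} = 1 - \frac{1}{2} = \frac{1}{2}$)
$F = -2883$ ($F = 2 - 2885 = -2883$)
$r = 1015$ ($r = \left(-35\right) \left(-29\right) = 1015$)
$\frac{X{\left(-33 \right)}}{F} + \frac{r}{O{\left(23 \right)}} = - \frac{33}{-2883} + 1015 \frac{1}{\frac{1}{2}} = \left(-33\right) \left(- \frac{1}{2883}\right) + 1015 \cdot 2 = \frac{11}{961} + 2030 = \frac{1950841}{961}$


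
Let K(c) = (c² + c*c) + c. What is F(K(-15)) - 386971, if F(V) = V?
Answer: -386536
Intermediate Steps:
K(c) = c + 2*c² (K(c) = (c² + c²) + c = 2*c² + c = c + 2*c²)
F(K(-15)) - 386971 = -15*(1 + 2*(-15)) - 386971 = -15*(1 - 30) - 386971 = -15*(-29) - 386971 = 435 - 386971 = -386536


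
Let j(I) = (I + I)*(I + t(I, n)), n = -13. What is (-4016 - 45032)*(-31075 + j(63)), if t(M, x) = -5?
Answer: 1165723816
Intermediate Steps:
j(I) = 2*I*(-5 + I) (j(I) = (I + I)*(I - 5) = (2*I)*(-5 + I) = 2*I*(-5 + I))
(-4016 - 45032)*(-31075 + j(63)) = (-4016 - 45032)*(-31075 + 2*63*(-5 + 63)) = -49048*(-31075 + 2*63*58) = -49048*(-31075 + 7308) = -49048*(-23767) = 1165723816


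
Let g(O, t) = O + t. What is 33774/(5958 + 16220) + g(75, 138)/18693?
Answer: 8154632/5315043 ≈ 1.5343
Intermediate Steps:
33774/(5958 + 16220) + g(75, 138)/18693 = 33774/(5958 + 16220) + (75 + 138)/18693 = 33774/22178 + 213*(1/18693) = 33774*(1/22178) + 71/6231 = 1299/853 + 71/6231 = 8154632/5315043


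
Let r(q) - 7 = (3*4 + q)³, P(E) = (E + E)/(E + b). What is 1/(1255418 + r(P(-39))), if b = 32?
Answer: 343/434862303 ≈ 7.8876e-7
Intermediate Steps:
P(E) = 2*E/(32 + E) (P(E) = (E + E)/(E + 32) = (2*E)/(32 + E) = 2*E/(32 + E))
r(q) = 7 + (12 + q)³ (r(q) = 7 + (3*4 + q)³ = 7 + (12 + q)³)
1/(1255418 + r(P(-39))) = 1/(1255418 + (7 + (12 + 2*(-39)/(32 - 39))³)) = 1/(1255418 + (7 + (12 + 2*(-39)/(-7))³)) = 1/(1255418 + (7 + (12 + 2*(-39)*(-⅐))³)) = 1/(1255418 + (7 + (12 + 78/7)³)) = 1/(1255418 + (7 + (162/7)³)) = 1/(1255418 + (7 + 4251528/343)) = 1/(1255418 + 4253929/343) = 1/(434862303/343) = 343/434862303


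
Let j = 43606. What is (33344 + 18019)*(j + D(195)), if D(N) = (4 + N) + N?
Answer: 2259972000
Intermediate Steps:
D(N) = 4 + 2*N
(33344 + 18019)*(j + D(195)) = (33344 + 18019)*(43606 + (4 + 2*195)) = 51363*(43606 + (4 + 390)) = 51363*(43606 + 394) = 51363*44000 = 2259972000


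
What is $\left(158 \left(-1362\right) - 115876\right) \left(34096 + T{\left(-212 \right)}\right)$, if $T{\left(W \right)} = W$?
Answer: $-11218043648$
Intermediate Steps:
$\left(158 \left(-1362\right) - 115876\right) \left(34096 + T{\left(-212 \right)}\right) = \left(158 \left(-1362\right) - 115876\right) \left(34096 - 212\right) = \left(-215196 - 115876\right) 33884 = \left(-331072\right) 33884 = -11218043648$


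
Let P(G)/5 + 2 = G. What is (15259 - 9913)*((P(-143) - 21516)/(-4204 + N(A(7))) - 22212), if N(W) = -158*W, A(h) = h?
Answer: -35023273263/295 ≈ -1.1872e+8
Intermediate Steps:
P(G) = -10 + 5*G
(15259 - 9913)*((P(-143) - 21516)/(-4204 + N(A(7))) - 22212) = (15259 - 9913)*(((-10 + 5*(-143)) - 21516)/(-4204 - 158*7) - 22212) = 5346*(((-10 - 715) - 21516)/(-4204 - 1106) - 22212) = 5346*((-725 - 21516)/(-5310) - 22212) = 5346*(-22241*(-1/5310) - 22212) = 5346*(22241/5310 - 22212) = 5346*(-117923479/5310) = -35023273263/295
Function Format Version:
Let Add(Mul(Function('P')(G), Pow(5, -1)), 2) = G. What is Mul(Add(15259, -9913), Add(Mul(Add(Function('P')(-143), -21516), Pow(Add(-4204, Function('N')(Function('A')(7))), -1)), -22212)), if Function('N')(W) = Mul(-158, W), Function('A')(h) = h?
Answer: Rational(-35023273263, 295) ≈ -1.1872e+8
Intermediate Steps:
Function('P')(G) = Add(-10, Mul(5, G))
Mul(Add(15259, -9913), Add(Mul(Add(Function('P')(-143), -21516), Pow(Add(-4204, Function('N')(Function('A')(7))), -1)), -22212)) = Mul(Add(15259, -9913), Add(Mul(Add(Add(-10, Mul(5, -143)), -21516), Pow(Add(-4204, Mul(-158, 7)), -1)), -22212)) = Mul(5346, Add(Mul(Add(Add(-10, -715), -21516), Pow(Add(-4204, -1106), -1)), -22212)) = Mul(5346, Add(Mul(Add(-725, -21516), Pow(-5310, -1)), -22212)) = Mul(5346, Add(Mul(-22241, Rational(-1, 5310)), -22212)) = Mul(5346, Add(Rational(22241, 5310), -22212)) = Mul(5346, Rational(-117923479, 5310)) = Rational(-35023273263, 295)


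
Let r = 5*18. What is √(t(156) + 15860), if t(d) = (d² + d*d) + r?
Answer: √64622 ≈ 254.21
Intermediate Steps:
r = 90
t(d) = 90 + 2*d² (t(d) = (d² + d*d) + 90 = (d² + d²) + 90 = 2*d² + 90 = 90 + 2*d²)
√(t(156) + 15860) = √((90 + 2*156²) + 15860) = √((90 + 2*24336) + 15860) = √((90 + 48672) + 15860) = √(48762 + 15860) = √64622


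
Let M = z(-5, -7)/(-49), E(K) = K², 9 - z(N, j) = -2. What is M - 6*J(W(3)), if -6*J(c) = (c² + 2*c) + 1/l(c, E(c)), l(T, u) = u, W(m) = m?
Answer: 6565/441 ≈ 14.887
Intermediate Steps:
z(N, j) = 11 (z(N, j) = 9 - 1*(-2) = 9 + 2 = 11)
M = -11/49 (M = 11/(-49) = 11*(-1/49) = -11/49 ≈ -0.22449)
J(c) = -c/3 - 1/(6*c²) - c²/6 (J(c) = -((c² + 2*c) + 1/(c²))/6 = -((c² + 2*c) + c⁻²)/6 = -(c⁻² + c² + 2*c)/6 = -c/3 - 1/(6*c²) - c²/6)
M - 6*J(W(3)) = -11/49 - (-1 + 3³*(-2 - 1*3))/3² = -11/49 - (-1 + 27*(-2 - 3))/9 = -11/49 - (-1 + 27*(-5))/9 = -11/49 - (-1 - 135)/9 = -11/49 - (-136)/9 = -11/49 - 6*(-68/27) = -11/49 + 136/9 = 6565/441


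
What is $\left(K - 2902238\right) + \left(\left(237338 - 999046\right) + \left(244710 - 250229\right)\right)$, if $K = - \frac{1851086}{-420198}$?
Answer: $- \frac{770950001492}{210099} \approx -3.6695 \cdot 10^{6}$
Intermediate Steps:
$K = \frac{925543}{210099}$ ($K = \left(-1851086\right) \left(- \frac{1}{420198}\right) = \frac{925543}{210099} \approx 4.4053$)
$\left(K - 2902238\right) + \left(\left(237338 - 999046\right) + \left(244710 - 250229\right)\right) = \left(\frac{925543}{210099} - 2902238\right) + \left(\left(237338 - 999046\right) + \left(244710 - 250229\right)\right) = - \frac{609756376019}{210099} - 767227 = - \frac{770950001492}{210099}$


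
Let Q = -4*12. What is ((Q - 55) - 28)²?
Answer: 17161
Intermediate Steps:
Q = -48
((Q - 55) - 28)² = ((-48 - 55) - 28)² = (-103 - 28)² = (-131)² = 17161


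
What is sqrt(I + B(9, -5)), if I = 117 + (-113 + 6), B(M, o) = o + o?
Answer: 0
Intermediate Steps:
B(M, o) = 2*o
I = 10 (I = 117 - 107 = 10)
sqrt(I + B(9, -5)) = sqrt(10 + 2*(-5)) = sqrt(10 - 10) = sqrt(0) = 0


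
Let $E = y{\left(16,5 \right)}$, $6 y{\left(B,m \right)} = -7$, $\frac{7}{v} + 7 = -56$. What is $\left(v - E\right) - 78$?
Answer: $- \frac{1385}{18} \approx -76.944$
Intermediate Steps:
$v = - \frac{1}{9}$ ($v = \frac{7}{-7 - 56} = \frac{7}{-63} = 7 \left(- \frac{1}{63}\right) = - \frac{1}{9} \approx -0.11111$)
$y{\left(B,m \right)} = - \frac{7}{6}$ ($y{\left(B,m \right)} = \frac{1}{6} \left(-7\right) = - \frac{7}{6}$)
$E = - \frac{7}{6} \approx -1.1667$
$\left(v - E\right) - 78 = \left(- \frac{1}{9} - - \frac{7}{6}\right) - 78 = \left(- \frac{1}{9} + \frac{7}{6}\right) - 78 = \frac{19}{18} - 78 = - \frac{1385}{18}$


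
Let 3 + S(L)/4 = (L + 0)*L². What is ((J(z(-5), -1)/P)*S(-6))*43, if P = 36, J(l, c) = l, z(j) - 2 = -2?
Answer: 0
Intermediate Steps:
z(j) = 0 (z(j) = 2 - 2 = 0)
S(L) = -12 + 4*L³ (S(L) = -12 + 4*((L + 0)*L²) = -12 + 4*(L*L²) = -12 + 4*L³)
((J(z(-5), -1)/P)*S(-6))*43 = ((0/36)*(-12 + 4*(-6)³))*43 = ((0*(1/36))*(-12 + 4*(-216)))*43 = (0*(-12 - 864))*43 = (0*(-876))*43 = 0*43 = 0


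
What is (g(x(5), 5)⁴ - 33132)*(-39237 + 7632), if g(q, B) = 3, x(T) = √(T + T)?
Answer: 1044576855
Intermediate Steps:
x(T) = √2*√T (x(T) = √(2*T) = √2*√T)
(g(x(5), 5)⁴ - 33132)*(-39237 + 7632) = (3⁴ - 33132)*(-39237 + 7632) = (81 - 33132)*(-31605) = -33051*(-31605) = 1044576855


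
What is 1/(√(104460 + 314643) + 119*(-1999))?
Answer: -237881/56586951058 - 3*√46567/56586951058 ≈ -4.2153e-6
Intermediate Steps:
1/(√(104460 + 314643) + 119*(-1999)) = 1/(√419103 - 237881) = 1/(3*√46567 - 237881) = 1/(-237881 + 3*√46567)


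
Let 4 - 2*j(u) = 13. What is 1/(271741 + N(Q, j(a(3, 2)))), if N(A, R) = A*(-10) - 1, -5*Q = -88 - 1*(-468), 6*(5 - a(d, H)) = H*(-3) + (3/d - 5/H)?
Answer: 1/272500 ≈ 3.6697e-6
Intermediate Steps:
a(d, H) = 5 + H/2 - 1/(2*d) + 5/(6*H) (a(d, H) = 5 - (H*(-3) + (3/d - 5/H))/6 = 5 - (-3*H + (-5/H + 3/d))/6 = 5 - (-5/H - 3*H + 3/d)/6 = 5 + (H/2 - 1/(2*d) + 5/(6*H)) = 5 + H/2 - 1/(2*d) + 5/(6*H))
j(u) = -9/2 (j(u) = 2 - ½*13 = 2 - 13/2 = -9/2)
Q = -76 (Q = -(-88 - 1*(-468))/5 = -(-88 + 468)/5 = -⅕*380 = -76)
N(A, R) = -1 - 10*A (N(A, R) = -10*A - 1 = -1 - 10*A)
1/(271741 + N(Q, j(a(3, 2)))) = 1/(271741 + (-1 - 10*(-76))) = 1/(271741 + (-1 + 760)) = 1/(271741 + 759) = 1/272500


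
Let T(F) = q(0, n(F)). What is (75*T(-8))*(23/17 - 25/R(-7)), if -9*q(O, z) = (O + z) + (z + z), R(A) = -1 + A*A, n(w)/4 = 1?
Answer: -16975/204 ≈ -83.211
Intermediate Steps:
n(w) = 4 (n(w) = 4*1 = 4)
R(A) = -1 + A²
q(O, z) = -z/3 - O/9 (q(O, z) = -((O + z) + (z + z))/9 = -((O + z) + 2*z)/9 = -(O + 3*z)/9 = -z/3 - O/9)
T(F) = -4/3 (T(F) = -⅓*4 - ⅑*0 = -4/3 + 0 = -4/3)
(75*T(-8))*(23/17 - 25/R(-7)) = (75*(-4/3))*(23/17 - 25/(-1 + (-7)²)) = -100*(23*(1/17) - 25/(-1 + 49)) = -100*(23/17 - 25/48) = -100*679/816 = -16975/204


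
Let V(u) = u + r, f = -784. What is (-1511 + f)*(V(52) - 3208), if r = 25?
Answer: 7185645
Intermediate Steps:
V(u) = 25 + u (V(u) = u + 25 = 25 + u)
(-1511 + f)*(V(52) - 3208) = (-1511 - 784)*((25 + 52) - 3208) = -2295*(77 - 3208) = -2295*(-3131) = 7185645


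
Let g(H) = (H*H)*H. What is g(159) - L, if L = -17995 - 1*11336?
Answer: 4049010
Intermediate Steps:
g(H) = H³ (g(H) = H²*H = H³)
L = -29331 (L = -17995 - 11336 = -29331)
g(159) - L = 159³ - 1*(-29331) = 4019679 + 29331 = 4049010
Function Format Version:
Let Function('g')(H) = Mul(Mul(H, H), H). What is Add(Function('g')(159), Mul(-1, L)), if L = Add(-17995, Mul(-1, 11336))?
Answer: 4049010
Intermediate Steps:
Function('g')(H) = Pow(H, 3) (Function('g')(H) = Mul(Pow(H, 2), H) = Pow(H, 3))
L = -29331 (L = Add(-17995, -11336) = -29331)
Add(Function('g')(159), Mul(-1, L)) = Add(Pow(159, 3), Mul(-1, -29331)) = Add(4019679, 29331) = 4049010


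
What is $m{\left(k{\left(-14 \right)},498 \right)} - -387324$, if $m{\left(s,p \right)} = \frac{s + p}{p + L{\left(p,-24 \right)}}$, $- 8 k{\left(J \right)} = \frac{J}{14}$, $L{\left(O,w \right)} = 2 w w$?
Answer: $\frac{1022536157}{2640} \approx 3.8732 \cdot 10^{5}$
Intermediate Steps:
$L{\left(O,w \right)} = 2 w^{2}$
$k{\left(J \right)} = - \frac{J}{112}$ ($k{\left(J \right)} = - \frac{J \frac{1}{14}}{8} = - \frac{\frac{1}{14} J}{8} = - \frac{J}{112}$)
$m{\left(s,p \right)} = \frac{p + s}{1152 + p}$ ($m{\left(s,p \right)} = \frac{s + p}{p + 2 \left(-24\right)^{2}} = \frac{p + s}{p + 2 \cdot 576} = \frac{p + s}{p + 1152} = \frac{p + s}{1152 + p}$)
$m{\left(k{\left(-14 \right)},498 \right)} - -387324 = \frac{498 - - \frac{1}{8}}{1152 + 498} - -387324 = \frac{498 + \frac{1}{8}}{1650} + 387324 = \frac{1}{1650} \cdot \frac{3985}{8} + 387324 = \frac{797}{2640} + 387324 = \frac{1022536157}{2640}$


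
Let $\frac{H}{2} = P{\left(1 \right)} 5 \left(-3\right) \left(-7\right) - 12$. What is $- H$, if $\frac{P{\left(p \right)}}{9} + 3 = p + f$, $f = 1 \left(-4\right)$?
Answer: $11364$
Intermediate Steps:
$f = -4$
$P{\left(p \right)} = -63 + 9 p$ ($P{\left(p \right)} = -27 + 9 \left(p - 4\right) = -27 + 9 \left(-4 + p\right) = -27 + \left(-36 + 9 p\right) = -63 + 9 p$)
$H = -11364$ ($H = 2 \left(\left(-63 + 9 \cdot 1\right) 5 \left(-3\right) \left(-7\right) - 12\right) = 2 \left(\left(-63 + 9\right) 5 \left(-3\right) \left(-7\right) - 12\right) = 2 \left(\left(-54\right) 5 \left(-3\right) \left(-7\right) - 12\right) = 2 \left(\left(-270\right) \left(-3\right) \left(-7\right) - 12\right) = 2 \left(810 \left(-7\right) - 12\right) = 2 \left(-5670 - 12\right) = 2 \left(-5682\right) = -11364$)
$- H = \left(-1\right) \left(-11364\right) = 11364$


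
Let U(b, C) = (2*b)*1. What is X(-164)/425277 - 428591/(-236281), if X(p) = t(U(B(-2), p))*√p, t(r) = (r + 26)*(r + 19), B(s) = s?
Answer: 428591/236281 + 220*I*√41/141759 ≈ 1.8139 + 0.0099372*I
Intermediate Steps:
U(b, C) = 2*b
t(r) = (19 + r)*(26 + r) (t(r) = (26 + r)*(19 + r) = (19 + r)*(26 + r))
X(p) = 330*√p (X(p) = (494 + (2*(-2))² + 45*(2*(-2)))*√p = (494 + (-4)² + 45*(-4))*√p = (494 + 16 - 180)*√p = 330*√p)
X(-164)/425277 - 428591/(-236281) = (330*√(-164))/425277 - 428591/(-236281) = (330*(2*I*√41))*(1/425277) - 428591*(-1/236281) = (660*I*√41)*(1/425277) + 428591/236281 = 220*I*√41/141759 + 428591/236281 = 428591/236281 + 220*I*√41/141759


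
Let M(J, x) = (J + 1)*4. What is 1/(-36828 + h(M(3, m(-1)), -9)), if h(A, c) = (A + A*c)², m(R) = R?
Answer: -1/20444 ≈ -4.8914e-5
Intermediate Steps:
M(J, x) = 4 + 4*J (M(J, x) = (1 + J)*4 = 4 + 4*J)
1/(-36828 + h(M(3, m(-1)), -9)) = 1/(-36828 + (4 + 4*3)²*(1 - 9)²) = 1/(-36828 + (4 + 12)²*(-8)²) = 1/(-36828 + 16²*64) = 1/(-36828 + 256*64) = 1/(-36828 + 16384) = 1/(-20444) = -1/20444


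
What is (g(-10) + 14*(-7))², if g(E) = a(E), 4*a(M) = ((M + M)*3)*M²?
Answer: 2553604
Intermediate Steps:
a(M) = 3*M³/2 (a(M) = (((M + M)*3)*M²)/4 = (((2*M)*3)*M²)/4 = ((6*M)*M²)/4 = (6*M³)/4 = 3*M³/2)
g(E) = 3*E³/2
(g(-10) + 14*(-7))² = ((3/2)*(-10)³ + 14*(-7))² = ((3/2)*(-1000) - 98)² = (-1500 - 98)² = (-1598)² = 2553604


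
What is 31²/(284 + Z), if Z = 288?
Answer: 961/572 ≈ 1.6801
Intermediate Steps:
31²/(284 + Z) = 31²/(284 + 288) = 961/572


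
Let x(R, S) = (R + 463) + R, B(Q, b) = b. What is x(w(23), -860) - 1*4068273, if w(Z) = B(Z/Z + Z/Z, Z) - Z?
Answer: -4067810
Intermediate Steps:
w(Z) = 0 (w(Z) = Z - Z = 0)
x(R, S) = 463 + 2*R (x(R, S) = (463 + R) + R = 463 + 2*R)
x(w(23), -860) - 1*4068273 = (463 + 2*0) - 1*4068273 = (463 + 0) - 4068273 = 463 - 4068273 = -4067810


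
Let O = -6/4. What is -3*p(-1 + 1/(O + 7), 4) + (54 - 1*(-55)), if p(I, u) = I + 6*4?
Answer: 434/11 ≈ 39.455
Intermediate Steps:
O = -3/2 (O = -6/4 = -3*1/2 = -3/2 ≈ -1.5000)
p(I, u) = 24 + I (p(I, u) = I + 24 = 24 + I)
-3*p(-1 + 1/(O + 7), 4) + (54 - 1*(-55)) = -3*(24 + (-1 + 1/(-3/2 + 7))) + (54 - 1*(-55)) = -3*(24 + (-1 + 1/(11/2))) + (54 + 55) = -3*(24 + (-1 + 2/11)) + 109 = -3*(24 - 9/11) + 109 = -3*255/11 + 109 = -765/11 + 109 = 434/11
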